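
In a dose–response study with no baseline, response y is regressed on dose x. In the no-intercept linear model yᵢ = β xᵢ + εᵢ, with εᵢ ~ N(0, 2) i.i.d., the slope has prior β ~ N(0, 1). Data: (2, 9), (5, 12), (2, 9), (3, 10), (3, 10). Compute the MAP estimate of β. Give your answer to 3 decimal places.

β̂_MAP = 2.943

log p(β | y) = −Σ(yᵢ − βxᵢ)²/(2·2) − β²/(2·1) + const.
Setting the derivative to zero: Σxᵢ(yᵢ − βxᵢ)/2 − β/1 = 0, so β = Σxᵢyᵢ / (Σxᵢ² + σ²/τ²).
Σxᵢyᵢ = 2·9 + 5·12 + 2·9 + 3·10 + 3·10 = 156; Σxᵢ² = 51; σ²/τ² = 2.
β̂_MAP = 156 / (51 + 2) = 156/53 ≈ 2.943.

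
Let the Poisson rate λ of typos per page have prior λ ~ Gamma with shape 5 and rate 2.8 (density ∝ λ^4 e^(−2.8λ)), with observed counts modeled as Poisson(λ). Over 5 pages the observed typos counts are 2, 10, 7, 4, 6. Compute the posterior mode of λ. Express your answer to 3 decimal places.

λ̂_MAP = 4.231

Σxᵢ = 2+10+7+4+6 = 29, with n = 5.
Posterior ∝ λ^4e^(−2.8λ) · λ^29e^(−5λ) = λ^33e^(−7.8λ), i.e. Gamma(shape=34, rate=7.8).
The mode of a Gamma(a, b) with a ≥ 1 (shape–rate) is (a−1)/b = 33/7.8 ≈ 4.231.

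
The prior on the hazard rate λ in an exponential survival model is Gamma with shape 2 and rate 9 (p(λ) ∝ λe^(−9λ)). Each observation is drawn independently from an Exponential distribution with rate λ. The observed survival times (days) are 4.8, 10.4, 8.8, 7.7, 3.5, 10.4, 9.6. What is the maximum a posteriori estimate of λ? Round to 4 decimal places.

The Exponential(rate=λ) likelihood is ∝ λ^n e^(−λΣtᵢ). Here n = 7 and Σtᵢ = 4.8 + 10.4 + 8.8 + 7.7 + 3.5 + 10.4 + 9.6 = 55.2.
Posterior ∝ λe^(−9λ) · λ^7e^(−55.2λ) = λ^8e^(−64.2λ), i.e. Gamma(9, 64.2).
Mode = (a−1)/b = 8/64.2 ≈ 0.1246.

λ̂_MAP = 0.1246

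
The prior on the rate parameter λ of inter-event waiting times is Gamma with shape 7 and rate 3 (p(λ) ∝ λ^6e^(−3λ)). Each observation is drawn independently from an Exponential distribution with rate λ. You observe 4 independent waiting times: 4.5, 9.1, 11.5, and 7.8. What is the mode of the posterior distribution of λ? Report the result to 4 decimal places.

The Exponential(rate=λ) likelihood is ∝ λ^n e^(−λΣtᵢ). Here n = 4 and Σtᵢ = 4.5 + 9.1 + 11.5 + 7.8 = 32.9.
Posterior ∝ λ^6e^(−3λ) · λ^4e^(−32.9λ) = λ^10e^(−35.9λ), i.e. Gamma(11, 35.9).
Mode = (a−1)/b = 10/35.9 ≈ 0.2786.

λ̂_MAP = 0.2786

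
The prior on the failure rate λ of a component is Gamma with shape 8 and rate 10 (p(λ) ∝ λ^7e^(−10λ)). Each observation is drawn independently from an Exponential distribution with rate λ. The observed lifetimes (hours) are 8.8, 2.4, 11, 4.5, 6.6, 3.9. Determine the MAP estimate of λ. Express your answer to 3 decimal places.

The Exponential(rate=λ) likelihood is ∝ λ^n e^(−λΣtᵢ). Here n = 6 and Σtᵢ = 8.8 + 2.4 + 11 + 4.5 + 6.6 + 3.9 = 37.2.
Posterior ∝ λ^7e^(−10λ) · λ^6e^(−37.2λ) = λ^13e^(−47.2λ), i.e. Gamma(14, 47.2).
Mode = (a−1)/b = 13/47.2 ≈ 0.275.

λ̂_MAP = 0.275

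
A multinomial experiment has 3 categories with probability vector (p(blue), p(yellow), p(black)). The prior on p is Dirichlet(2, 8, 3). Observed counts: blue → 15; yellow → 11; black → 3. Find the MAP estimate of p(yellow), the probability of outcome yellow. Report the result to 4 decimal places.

MAP estimate of p(yellow) = 0.4615

The posterior is Dirichlet(αᵢ + nᵢ) = Dirichlet(17, 19, 6).
For a Dirichlet(a₁,…,a_K) with all aᵢ > 1, the mode has j-th component (aⱼ − 1)/(Σaᵢ − K).
Here Σaᵢ = 42 and K = 3, so p(yellow) = (19 − 1)/(42 − 3) = 18/39 ≈ 0.4615.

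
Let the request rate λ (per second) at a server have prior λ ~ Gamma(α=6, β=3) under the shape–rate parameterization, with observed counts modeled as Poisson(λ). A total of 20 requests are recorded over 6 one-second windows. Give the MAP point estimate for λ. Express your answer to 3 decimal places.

λ̂_MAP = 2.778

Σxᵢ = 20, n = 6.
Posterior ∝ λ^5e^(−3λ) · λ^20e^(−6λ) = λ^25e^(−9λ), i.e. Gamma(shape=26, rate=9).
The mode of a Gamma(a, b) with a ≥ 1 (shape–rate) is (a−1)/b = 25/9 ≈ 2.778.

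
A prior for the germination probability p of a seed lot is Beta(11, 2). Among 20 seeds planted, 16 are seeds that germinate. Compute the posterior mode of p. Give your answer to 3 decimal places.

Prior: Beta(11, 2).
Data: 16 successes in 20 trials. The binomial likelihood contributes p^16(1−p)^4, so the posterior is Beta(11+16, 2+4) = Beta(27, 6).
For Beta(a, b) with a, b > 1 the mode is (a−1)/(a+b−2) = 26/31 ≈ 0.839.

p̂_MAP = 0.839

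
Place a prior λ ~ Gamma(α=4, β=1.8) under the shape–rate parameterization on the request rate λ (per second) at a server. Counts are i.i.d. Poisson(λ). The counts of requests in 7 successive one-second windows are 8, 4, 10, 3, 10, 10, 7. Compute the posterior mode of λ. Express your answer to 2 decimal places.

λ̂_MAP = 6.25

Σxᵢ = 8+4+10+3+10+10+7 = 52, with n = 7.
Posterior ∝ λ^3e^(−1.8λ) · λ^52e^(−7λ) = λ^55e^(−8.8λ), i.e. Gamma(shape=56, rate=8.8).
The mode of a Gamma(a, b) with a ≥ 1 (shape–rate) is (a−1)/b = 55/8.8 ≈ 6.25.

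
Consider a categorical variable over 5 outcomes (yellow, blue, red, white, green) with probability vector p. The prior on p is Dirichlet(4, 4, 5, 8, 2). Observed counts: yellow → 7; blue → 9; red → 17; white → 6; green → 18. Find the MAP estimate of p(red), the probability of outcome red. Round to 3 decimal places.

The posterior is Dirichlet(αᵢ + nᵢ) = Dirichlet(11, 13, 22, 14, 20).
For a Dirichlet(a₁,…,a_K) with all aᵢ > 1, the mode has j-th component (aⱼ − 1)/(Σaᵢ − K).
Here Σaᵢ = 80 and K = 5, so p(red) = (22 − 1)/(80 − 5) = 21/75 ≈ 0.280.

MAP estimate of p(red) = 0.280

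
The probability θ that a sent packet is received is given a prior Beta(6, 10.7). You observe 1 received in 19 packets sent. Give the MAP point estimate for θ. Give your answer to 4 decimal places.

Prior: Beta(6, 10.7).
Data: 1 success in 19 trials. The binomial likelihood contributes θ(1−θ)^18, so the posterior is Beta(6+1, 10.7+18) = Beta(7, 28.7).
For Beta(a, b) with a, b > 1 the mode is (a−1)/(a+b−2) = 6/33.7 ≈ 0.1780.

θ̂_MAP = 0.1780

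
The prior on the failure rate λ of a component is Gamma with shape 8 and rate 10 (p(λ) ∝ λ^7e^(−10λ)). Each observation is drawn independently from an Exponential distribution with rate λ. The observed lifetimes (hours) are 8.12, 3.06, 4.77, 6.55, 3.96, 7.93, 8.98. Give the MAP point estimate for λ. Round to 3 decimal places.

λ̂_MAP = 0.262

The Exponential(rate=λ) likelihood is ∝ λ^n e^(−λΣtᵢ). Here n = 7 and Σtᵢ = 8.12 + 3.06 + 4.77 + 6.55 + 3.96 + 7.93 + 8.98 = 43.37.
Posterior ∝ λ^7e^(−10λ) · λ^7e^(−43.37λ) = λ^14e^(−53.37λ), i.e. Gamma(15, 53.37).
Mode = (a−1)/b = 14/53.37 ≈ 0.262.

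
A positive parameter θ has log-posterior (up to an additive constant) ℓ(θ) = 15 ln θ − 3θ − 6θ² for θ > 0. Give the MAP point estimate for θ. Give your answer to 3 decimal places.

ℓ'(θ) = 15/θ − 3 − 12θ. Setting this to zero and multiplying by θ: 12θ² + 3θ − 15 = 0.
θ = (−3 + √(3² + 4·12·15)) / (2·12) = (−3 + √729) / 24 = (−3 + 27)/24 = 1.
ℓ''(θ) = −15/θ² − 12 < 0, confirming a maximum.

θ̂_MAP = 1.000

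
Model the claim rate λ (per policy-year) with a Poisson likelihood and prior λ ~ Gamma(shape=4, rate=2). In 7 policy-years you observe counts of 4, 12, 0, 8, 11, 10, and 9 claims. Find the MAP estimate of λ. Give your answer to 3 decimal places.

λ̂_MAP = 6.333

Σxᵢ = 4+12+0+8+11+10+9 = 54, with n = 7.
Posterior ∝ λ^3e^(−2λ) · λ^54e^(−7λ) = λ^57e^(−9λ), i.e. Gamma(shape=58, rate=9).
The mode of a Gamma(a, b) with a ≥ 1 (shape–rate) is (a−1)/b = 57/9 ≈ 6.333.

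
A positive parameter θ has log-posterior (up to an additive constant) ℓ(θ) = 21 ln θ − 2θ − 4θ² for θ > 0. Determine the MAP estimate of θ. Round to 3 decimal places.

ℓ'(θ) = 21/θ − 2 − 8θ. Setting this to zero and multiplying by θ: 8θ² + 2θ − 21 = 0.
θ = (−2 + √(2² + 4·8·21)) / (2·8) = (−2 + √676) / 16 = (−2 + 26)/16 = 3/2.
ℓ''(θ) = −21/θ² − 8 < 0, confirming a maximum.

θ̂_MAP = 1.500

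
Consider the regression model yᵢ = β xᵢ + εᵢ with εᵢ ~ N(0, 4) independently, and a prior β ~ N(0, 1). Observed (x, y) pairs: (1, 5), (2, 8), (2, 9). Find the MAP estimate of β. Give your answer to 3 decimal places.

log p(β | y) = −Σ(yᵢ − βxᵢ)²/(2·4) − β²/(2·1) + const.
Setting the derivative to zero: Σxᵢ(yᵢ − βxᵢ)/4 − β/1 = 0, so β = Σxᵢyᵢ / (Σxᵢ² + σ²/τ²).
Σxᵢyᵢ = 1·5 + 2·8 + 2·9 = 39; Σxᵢ² = 9; σ²/τ² = 4.
β̂_MAP = 39 / (9 + 4) = 39/13 ≈ 3.000.

β̂_MAP = 3.000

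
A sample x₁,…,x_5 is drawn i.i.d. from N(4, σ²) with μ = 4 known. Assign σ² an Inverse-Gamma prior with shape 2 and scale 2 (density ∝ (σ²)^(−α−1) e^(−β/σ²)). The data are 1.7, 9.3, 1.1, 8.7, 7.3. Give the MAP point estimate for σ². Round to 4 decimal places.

Sum of squared deviations about the known mean: SS = (1.7−4)² + (9.3−4)² + (1.1−4)² + (8.7−4)² + (7.3−4)² = 74.77.
The Normal likelihood contributes (σ²)^(−n/2) exp(−SS/(2σ²)), so the posterior is Inverse-Gamma(α + n/2, β + SS/2) = Inverse-Gamma(4.5, 39.385).
The mode of Inverse-Gamma(a, b) is b/(a+1) = 39.385/5.5 ≈ 7.1609.

σ̂²_MAP = 7.1609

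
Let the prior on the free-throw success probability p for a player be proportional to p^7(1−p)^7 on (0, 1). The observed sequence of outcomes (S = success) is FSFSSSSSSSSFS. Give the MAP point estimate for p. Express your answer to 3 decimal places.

p̂_MAP = 0.630

The prior density ∝ p^7(1−p)^7 is the kernel of Beta(8, 8).
Data: 10 successes in 13 trials (from the sequence). The binomial likelihood contributes p^10(1−p)^3, so the posterior is Beta(8+10, 8+3) = Beta(18, 11).
For Beta(a, b) with a, b > 1 the mode is (a−1)/(a+b−2) = 17/27 ≈ 0.630.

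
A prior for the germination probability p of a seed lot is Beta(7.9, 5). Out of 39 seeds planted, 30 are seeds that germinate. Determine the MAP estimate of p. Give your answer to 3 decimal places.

Prior: Beta(7.9, 5).
Data: 30 successes in 39 trials. The binomial likelihood contributes p^30(1−p)^9, so the posterior is Beta(7.9+30, 5+9) = Beta(37.9, 14).
For Beta(a, b) with a, b > 1 the mode is (a−1)/(a+b−2) = 36.9/49.9 ≈ 0.739.

p̂_MAP = 0.739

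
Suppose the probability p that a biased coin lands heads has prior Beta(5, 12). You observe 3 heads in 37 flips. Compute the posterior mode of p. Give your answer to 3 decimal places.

Prior: Beta(5, 12).
Data: 3 successes in 37 trials. The binomial likelihood contributes p^3(1−p)^34, so the posterior is Beta(5+3, 12+34) = Beta(8, 46).
For Beta(a, b) with a, b > 1 the mode is (a−1)/(a+b−2) = 7/52 ≈ 0.135.

p̂_MAP = 0.135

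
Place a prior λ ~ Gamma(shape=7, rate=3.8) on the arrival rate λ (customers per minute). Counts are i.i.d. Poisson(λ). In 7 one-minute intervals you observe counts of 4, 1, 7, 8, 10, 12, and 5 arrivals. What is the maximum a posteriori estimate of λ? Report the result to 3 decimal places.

λ̂_MAP = 4.907

Σxᵢ = 4+1+7+8+10+12+5 = 47, with n = 7.
Posterior ∝ λ^6e^(−3.8λ) · λ^47e^(−7λ) = λ^53e^(−10.8λ), i.e. Gamma(shape=54, rate=10.8).
The mode of a Gamma(a, b) with a ≥ 1 (shape–rate) is (a−1)/b = 53/10.8 ≈ 4.907.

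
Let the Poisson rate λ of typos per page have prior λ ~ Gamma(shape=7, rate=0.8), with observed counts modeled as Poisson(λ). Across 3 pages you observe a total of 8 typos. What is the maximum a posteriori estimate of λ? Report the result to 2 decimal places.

λ̂_MAP = 3.68

Σxᵢ = 8, n = 3.
Posterior ∝ λ^6e^(−0.8λ) · λ^8e^(−3λ) = λ^14e^(−3.8λ), i.e. Gamma(shape=15, rate=3.8).
The mode of a Gamma(a, b) with a ≥ 1 (shape–rate) is (a−1)/b = 14/3.8 ≈ 3.68.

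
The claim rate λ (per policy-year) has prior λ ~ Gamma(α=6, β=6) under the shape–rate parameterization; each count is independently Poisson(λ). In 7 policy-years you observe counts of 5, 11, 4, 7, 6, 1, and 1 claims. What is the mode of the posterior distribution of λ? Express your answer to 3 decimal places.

Σxᵢ = 5+11+4+7+6+1+1 = 35, with n = 7.
Posterior ∝ λ^5e^(−6λ) · λ^35e^(−7λ) = λ^40e^(−13λ), i.e. Gamma(shape=41, rate=13).
The mode of a Gamma(a, b) with a ≥ 1 (shape–rate) is (a−1)/b = 40/13 ≈ 3.077.

λ̂_MAP = 3.077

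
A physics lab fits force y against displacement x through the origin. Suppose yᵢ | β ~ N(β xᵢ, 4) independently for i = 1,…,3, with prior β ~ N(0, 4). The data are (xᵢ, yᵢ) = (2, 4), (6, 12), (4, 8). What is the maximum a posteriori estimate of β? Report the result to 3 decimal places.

log p(β | y) = −Σ(yᵢ − βxᵢ)²/(2·4) − β²/(2·4) + const.
Setting the derivative to zero: Σxᵢ(yᵢ − βxᵢ)/4 − β/4 = 0, so β = Σxᵢyᵢ / (Σxᵢ² + σ²/τ²).
Σxᵢyᵢ = 2·4 + 6·12 + 4·8 = 112; Σxᵢ² = 56; σ²/τ² = 1.
β̂_MAP = 112 / (56 + 1) = 112/57 ≈ 1.965.

β̂_MAP = 1.965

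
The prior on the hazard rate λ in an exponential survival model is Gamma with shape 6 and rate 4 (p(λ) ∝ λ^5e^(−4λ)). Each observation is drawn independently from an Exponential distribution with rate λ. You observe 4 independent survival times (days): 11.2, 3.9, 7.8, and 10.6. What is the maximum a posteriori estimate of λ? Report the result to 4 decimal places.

λ̂_MAP = 0.2400

The Exponential(rate=λ) likelihood is ∝ λ^n e^(−λΣtᵢ). Here n = 4 and Σtᵢ = 11.2 + 3.9 + 7.8 + 10.6 = 33.5.
Posterior ∝ λ^5e^(−4λ) · λ^4e^(−33.5λ) = λ^9e^(−37.5λ), i.e. Gamma(10, 37.5).
Mode = (a−1)/b = 9/37.5 ≈ 0.2400.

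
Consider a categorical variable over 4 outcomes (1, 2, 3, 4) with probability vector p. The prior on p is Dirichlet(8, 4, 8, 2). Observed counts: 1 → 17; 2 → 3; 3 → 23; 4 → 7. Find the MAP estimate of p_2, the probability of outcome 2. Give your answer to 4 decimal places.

MAP estimate: 0.0882

The posterior is Dirichlet(αᵢ + nᵢ) = Dirichlet(25, 7, 31, 9).
For a Dirichlet(a₁,…,a_K) with all aᵢ > 1, the mode has j-th component (aⱼ − 1)/(Σaᵢ − K).
Here Σaᵢ = 72 and K = 4, so p_2 = (7 − 1)/(72 − 4) = 6/68 ≈ 0.0882.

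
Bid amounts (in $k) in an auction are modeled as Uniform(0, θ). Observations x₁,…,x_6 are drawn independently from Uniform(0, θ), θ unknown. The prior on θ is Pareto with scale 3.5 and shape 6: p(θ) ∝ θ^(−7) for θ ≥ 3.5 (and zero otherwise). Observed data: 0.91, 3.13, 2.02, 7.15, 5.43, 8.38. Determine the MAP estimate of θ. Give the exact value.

θ̂_MAP = 8.38

The Uniform(0, θ) likelihood is θ^(−n) for θ ≥ max(xᵢ), zero otherwise. Here max(xᵢ) = 8.38.
Posterior ∝ θ^(−7) · θ^(−6) = θ^(−13) on θ ≥ max(3.5, 8.38) = 8.38.
This density is strictly decreasing in θ, so the posterior mode lies at the lower boundary of the support.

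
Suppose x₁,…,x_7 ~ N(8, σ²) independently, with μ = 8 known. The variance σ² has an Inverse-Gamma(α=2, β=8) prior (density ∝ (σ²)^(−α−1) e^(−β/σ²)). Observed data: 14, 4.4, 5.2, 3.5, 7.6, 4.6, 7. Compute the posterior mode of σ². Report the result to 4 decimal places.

Sum of squared deviations about the known mean: SS = (14−8)² + (4.4−8)² + (5.2−8)² + (3.5−8)² + (7.6−8)² + (4.6−8)² + (7−8)² = 89.77.
The Normal likelihood contributes (σ²)^(−n/2) exp(−SS/(2σ²)), so the posterior is Inverse-Gamma(α + n/2, β + SS/2) = Inverse-Gamma(5.5, 52.885).
The mode of Inverse-Gamma(a, b) is b/(a+1) = 52.885/6.5 ≈ 8.1362.

σ̂²_MAP = 8.1362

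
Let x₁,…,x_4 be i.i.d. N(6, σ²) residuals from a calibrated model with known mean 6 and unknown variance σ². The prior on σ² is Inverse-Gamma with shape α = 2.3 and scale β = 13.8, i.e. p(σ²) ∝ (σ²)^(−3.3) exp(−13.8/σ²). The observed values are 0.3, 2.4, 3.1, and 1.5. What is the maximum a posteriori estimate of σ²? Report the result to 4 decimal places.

Sum of squared deviations about the known mean: SS = (0.3−6)² + (2.4−6)² + (3.1−6)² + (1.5−6)² = 74.11.
The Normal likelihood contributes (σ²)^(−n/2) exp(−SS/(2σ²)), so the posterior is Inverse-Gamma(α + n/2, β + SS/2) = Inverse-Gamma(4.3, 50.855).
The mode of Inverse-Gamma(a, b) is b/(a+1) = 50.855/5.3 ≈ 9.5953.

σ̂²_MAP = 9.5953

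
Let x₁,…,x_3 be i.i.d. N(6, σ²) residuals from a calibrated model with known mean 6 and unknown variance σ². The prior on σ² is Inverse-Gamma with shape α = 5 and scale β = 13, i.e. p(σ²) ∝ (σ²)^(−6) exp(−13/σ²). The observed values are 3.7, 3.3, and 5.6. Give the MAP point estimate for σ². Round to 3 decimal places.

Sum of squared deviations about the known mean: SS = (3.7−6)² + (3.3−6)² + (5.6−6)² = 12.74.
The Normal likelihood contributes (σ²)^(−n/2) exp(−SS/(2σ²)), so the posterior is Inverse-Gamma(α + n/2, β + SS/2) = Inverse-Gamma(6.5, 19.37).
The mode of Inverse-Gamma(a, b) is b/(a+1) = 19.37/7.5 ≈ 2.583.

σ̂²_MAP = 2.583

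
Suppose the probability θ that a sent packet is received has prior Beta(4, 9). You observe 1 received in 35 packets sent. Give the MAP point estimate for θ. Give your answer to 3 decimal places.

θ̂_MAP = 0.087

Prior: Beta(4, 9).
Data: 1 success in 35 trials. The binomial likelihood contributes θ(1−θ)^34, so the posterior is Beta(4+1, 9+34) = Beta(5, 43).
For Beta(a, b) with a, b > 1 the mode is (a−1)/(a+b−2) = 4/46 ≈ 0.087.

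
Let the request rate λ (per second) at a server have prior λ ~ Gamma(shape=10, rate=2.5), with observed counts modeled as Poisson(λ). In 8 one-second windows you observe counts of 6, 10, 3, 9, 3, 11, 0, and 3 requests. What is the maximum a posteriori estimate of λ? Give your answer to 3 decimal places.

λ̂_MAP = 5.143

Σxᵢ = 6+10+3+9+3+11+0+3 = 45, with n = 8.
Posterior ∝ λ^9e^(−2.5λ) · λ^45e^(−8λ) = λ^54e^(−10.5λ), i.e. Gamma(shape=55, rate=10.5).
The mode of a Gamma(a, b) with a ≥ 1 (shape–rate) is (a−1)/b = 54/10.5 ≈ 5.143.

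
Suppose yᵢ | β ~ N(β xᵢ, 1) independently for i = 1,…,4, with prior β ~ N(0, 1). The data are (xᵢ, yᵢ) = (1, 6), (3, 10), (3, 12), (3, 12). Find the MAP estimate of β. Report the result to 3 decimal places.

log p(β | y) = −Σ(yᵢ − βxᵢ)²/(2·1) − β²/(2·1) + const.
Setting the derivative to zero: Σxᵢ(yᵢ − βxᵢ)/1 − β/1 = 0, so β = Σxᵢyᵢ / (Σxᵢ² + σ²/τ²).
Σxᵢyᵢ = 1·6 + 3·10 + 3·12 + 3·12 = 108; Σxᵢ² = 28; σ²/τ² = 1.
β̂_MAP = 108 / (28 + 1) = 108/29 ≈ 3.724.

β̂_MAP = 3.724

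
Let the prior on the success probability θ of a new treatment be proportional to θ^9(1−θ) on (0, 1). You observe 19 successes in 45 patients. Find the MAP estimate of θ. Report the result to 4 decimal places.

θ̂_MAP = 0.5091

The prior density ∝ θ^9(1−θ)^1 is the kernel of Beta(10, 2).
Data: 19 successes in 45 trials. The binomial likelihood contributes θ^19(1−θ)^26, so the posterior is Beta(10+19, 2+26) = Beta(29, 28).
For Beta(a, b) with a, b > 1 the mode is (a−1)/(a+b−2) = 28/55 ≈ 0.5091.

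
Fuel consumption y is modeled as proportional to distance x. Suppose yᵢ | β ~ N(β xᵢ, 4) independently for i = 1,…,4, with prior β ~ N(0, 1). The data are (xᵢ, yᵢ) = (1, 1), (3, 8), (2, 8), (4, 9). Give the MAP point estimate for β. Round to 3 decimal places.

β̂_MAP = 2.265

log p(β | y) = −Σ(yᵢ − βxᵢ)²/(2·4) − β²/(2·1) + const.
Setting the derivative to zero: Σxᵢ(yᵢ − βxᵢ)/4 − β/1 = 0, so β = Σxᵢyᵢ / (Σxᵢ² + σ²/τ²).
Σxᵢyᵢ = 1·1 + 3·8 + 2·8 + 4·9 = 77; Σxᵢ² = 30; σ²/τ² = 4.
β̂_MAP = 77 / (30 + 4) = 77/34 ≈ 2.265.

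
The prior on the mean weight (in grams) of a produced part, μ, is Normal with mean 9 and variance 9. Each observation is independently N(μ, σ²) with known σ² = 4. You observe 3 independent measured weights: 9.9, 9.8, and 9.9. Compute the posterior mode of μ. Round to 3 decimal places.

n = 3; x̄ = (9.9 + 9.8 + 9.9)/3 = 29.6/3 = 148/15 ≈ 9.8667.
For a Normal prior and Normal likelihood with known variance, the posterior is Normal; its mode equals its mean, the precision-weighted average.
Prior precision 1/σ₀² = 1/9; data precision n/σ² = 3/4 = 0.75.
μ̂ = ((1/9)·9 + 0.75·(148/15)) / (1/9 + 0.75) = 8.4/(31/36) = 1512/155 ≈ 9.755.

μ̂_MAP = 9.755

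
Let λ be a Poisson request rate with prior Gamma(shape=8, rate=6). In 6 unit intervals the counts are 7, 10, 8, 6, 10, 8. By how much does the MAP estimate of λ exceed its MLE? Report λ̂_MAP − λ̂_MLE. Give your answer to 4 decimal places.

MAP − MLE = -3.5000

Σxᵢ = 49. Posterior is Gamma(57, 12); MAP = (57−1)/12 = 56/12 ≈ 4.66667.
MLE = x̄ = 49/6 ≈ 8.16667.
Difference = 56/12 − 49/6 = -7/2 ≈ -3.5000.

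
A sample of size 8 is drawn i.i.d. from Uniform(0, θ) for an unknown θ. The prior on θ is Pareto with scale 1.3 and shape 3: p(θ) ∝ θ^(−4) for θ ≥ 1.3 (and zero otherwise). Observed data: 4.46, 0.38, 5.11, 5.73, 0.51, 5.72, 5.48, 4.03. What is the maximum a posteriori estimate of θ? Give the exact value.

The Uniform(0, θ) likelihood is θ^(−n) for θ ≥ max(xᵢ), zero otherwise. Here max(xᵢ) = 5.73.
Posterior ∝ θ^(−4) · θ^(−8) = θ^(−12) on θ ≥ max(1.3, 5.73) = 5.73.
This density is strictly decreasing in θ, so the posterior mode lies at the lower boundary of the support.

θ̂_MAP = 5.73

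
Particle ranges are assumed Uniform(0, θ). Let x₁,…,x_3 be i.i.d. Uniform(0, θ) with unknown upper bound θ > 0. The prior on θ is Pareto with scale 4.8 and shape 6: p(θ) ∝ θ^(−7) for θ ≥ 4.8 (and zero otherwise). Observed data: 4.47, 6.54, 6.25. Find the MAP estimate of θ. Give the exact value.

The Uniform(0, θ) likelihood is θ^(−n) for θ ≥ max(xᵢ), zero otherwise. Here max(xᵢ) = 6.54.
Posterior ∝ θ^(−7) · θ^(−3) = θ^(−10) on θ ≥ max(4.8, 6.54) = 6.54.
This density is strictly decreasing in θ, so the posterior mode lies at the lower boundary of the support.

θ̂_MAP = 6.54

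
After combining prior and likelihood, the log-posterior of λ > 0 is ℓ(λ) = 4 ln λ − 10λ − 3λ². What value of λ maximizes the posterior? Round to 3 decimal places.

ℓ'(λ) = 4/λ − 10 − 6λ. Setting this to zero and multiplying by λ: 6λ² + 10λ − 4 = 0.
λ = (−10 + √(10² + 4·6·4)) / (2·6) = (−10 + √196) / 12 = (−10 + 14)/12 = 1/3.
ℓ''(λ) = −4/λ² − 6 < 0, confirming a maximum.

λ̂_MAP = 0.333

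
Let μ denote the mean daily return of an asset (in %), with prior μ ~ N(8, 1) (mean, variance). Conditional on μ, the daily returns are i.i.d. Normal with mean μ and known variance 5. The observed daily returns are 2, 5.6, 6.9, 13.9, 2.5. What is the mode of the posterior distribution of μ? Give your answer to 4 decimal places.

μ̂_MAP = 7.0900

n = 5; x̄ = (2 + 5.6 + 6.9 + 13.9 + 2.5)/5 = 30.9/5 = 6.18.
For a Normal prior and Normal likelihood with known variance, the posterior is Normal; its mode equals its mean, the precision-weighted average.
Prior precision 1/σ₀² = 1/1 = 1; data precision n/σ² = 5/5 = 1.
μ̂ = (1·8 + 1·6.18) / (1 + 1) = 14.18/2 = 7.0900.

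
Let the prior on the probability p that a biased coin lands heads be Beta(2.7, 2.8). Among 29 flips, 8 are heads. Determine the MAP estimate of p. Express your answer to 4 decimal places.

Prior: Beta(2.7, 2.8).
Data: 8 successes in 29 trials. The binomial likelihood contributes p^8(1−p)^21, so the posterior is Beta(2.7+8, 2.8+21) = Beta(10.7, 23.8).
For Beta(a, b) with a, b > 1 the mode is (a−1)/(a+b−2) = 9.7/32.5 ≈ 0.2985.

p̂_MAP = 0.2985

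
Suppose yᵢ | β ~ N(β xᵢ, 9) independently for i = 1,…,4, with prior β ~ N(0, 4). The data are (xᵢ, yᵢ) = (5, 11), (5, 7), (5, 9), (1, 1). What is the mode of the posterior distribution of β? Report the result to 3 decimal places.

β̂_MAP = 1.738

log p(β | y) = −Σ(yᵢ − βxᵢ)²/(2·9) − β²/(2·4) + const.
Setting the derivative to zero: Σxᵢ(yᵢ − βxᵢ)/9 − β/4 = 0, so β = Σxᵢyᵢ / (Σxᵢ² + σ²/τ²).
Σxᵢyᵢ = 5·11 + 5·7 + 5·9 + 1·1 = 136; Σxᵢ² = 76; σ²/τ² = 2.25.
β̂_MAP = 136 / (76 + 2.25) = 136/78.25 ≈ 1.738.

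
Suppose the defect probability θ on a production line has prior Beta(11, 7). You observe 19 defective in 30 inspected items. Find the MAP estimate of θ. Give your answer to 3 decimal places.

Prior: Beta(11, 7).
Data: 19 successes in 30 trials. The binomial likelihood contributes θ^19(1−θ)^11, so the posterior is Beta(11+19, 7+11) = Beta(30, 18).
For Beta(a, b) with a, b > 1 the mode is (a−1)/(a+b−2) = 29/46 ≈ 0.630.

θ̂_MAP = 0.630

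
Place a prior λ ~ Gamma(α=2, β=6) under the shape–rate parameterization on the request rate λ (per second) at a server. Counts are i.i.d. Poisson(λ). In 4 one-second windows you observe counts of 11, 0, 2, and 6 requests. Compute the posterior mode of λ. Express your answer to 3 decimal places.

λ̂_MAP = 2.000

Σxᵢ = 11+0+2+6 = 19, with n = 4.
Posterior ∝ λe^(−6λ) · λ^19e^(−4λ) = λ^20e^(−10λ), i.e. Gamma(shape=21, rate=10).
The mode of a Gamma(a, b) with a ≥ 1 (shape–rate) is (a−1)/b = 20/10 ≈ 2.000.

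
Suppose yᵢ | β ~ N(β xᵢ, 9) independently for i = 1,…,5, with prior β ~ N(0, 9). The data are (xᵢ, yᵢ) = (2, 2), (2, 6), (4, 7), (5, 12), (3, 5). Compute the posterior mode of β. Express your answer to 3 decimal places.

β̂_MAP = 2.017

log p(β | y) = −Σ(yᵢ − βxᵢ)²/(2·9) − β²/(2·9) + const.
Setting the derivative to zero: Σxᵢ(yᵢ − βxᵢ)/9 − β/9 = 0, so β = Σxᵢyᵢ / (Σxᵢ² + σ²/τ²).
Σxᵢyᵢ = 2·2 + 2·6 + 4·7 + 5·12 + 3·5 = 119; Σxᵢ² = 58; σ²/τ² = 1.
β̂_MAP = 119 / (58 + 1) = 119/59 ≈ 2.017.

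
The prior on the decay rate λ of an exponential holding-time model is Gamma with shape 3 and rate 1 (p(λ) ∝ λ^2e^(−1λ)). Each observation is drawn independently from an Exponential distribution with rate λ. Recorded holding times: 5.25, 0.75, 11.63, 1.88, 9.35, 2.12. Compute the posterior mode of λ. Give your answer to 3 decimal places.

The Exponential(rate=λ) likelihood is ∝ λ^n e^(−λΣtᵢ). Here n = 6 and Σtᵢ = 5.25 + 0.75 + 11.63 + 1.88 + 9.35 + 2.12 = 30.98.
Posterior ∝ λ^2e^(−1λ) · λ^6e^(−30.98λ) = λ^8e^(−31.98λ), i.e. Gamma(9, 31.98).
Mode = (a−1)/b = 8/31.98 ≈ 0.250.

λ̂_MAP = 0.250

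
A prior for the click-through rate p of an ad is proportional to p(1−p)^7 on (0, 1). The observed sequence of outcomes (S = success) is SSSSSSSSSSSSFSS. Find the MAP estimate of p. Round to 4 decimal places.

The prior density ∝ p(1−p)^7 is the kernel of Beta(2, 8).
Data: 14 successes in 15 trials (from the sequence). The binomial likelihood contributes p^14(1−p)^1, so the posterior is Beta(2+14, 8+1) = Beta(16, 9).
For Beta(a, b) with a, b > 1 the mode is (a−1)/(a+b−2) = 15/23 ≈ 0.6522.

p̂_MAP = 0.6522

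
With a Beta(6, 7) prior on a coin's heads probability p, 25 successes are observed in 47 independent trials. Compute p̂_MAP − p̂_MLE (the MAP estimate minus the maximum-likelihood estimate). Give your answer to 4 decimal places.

Posterior is Beta(31, 29); MAP = (31−1)/(60−2) = 30/58 ≈ 0.51724.
MLE ignores the prior: p̂_MLE = k/n = 25/47 ≈ 0.53191.
Difference = 30/58 − 25/47 = -20/1363 ≈ -0.0147.

MAP − MLE = -0.0147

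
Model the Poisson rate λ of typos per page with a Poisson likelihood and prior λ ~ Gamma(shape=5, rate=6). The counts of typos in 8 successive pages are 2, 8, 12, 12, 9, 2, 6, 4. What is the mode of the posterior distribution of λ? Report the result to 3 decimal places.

Σxᵢ = 2+8+12+12+9+2+6+4 = 55, with n = 8.
Posterior ∝ λ^4e^(−6λ) · λ^55e^(−8λ) = λ^59e^(−14λ), i.e. Gamma(shape=60, rate=14).
The mode of a Gamma(a, b) with a ≥ 1 (shape–rate) is (a−1)/b = 59/14 ≈ 4.214.

λ̂_MAP = 4.214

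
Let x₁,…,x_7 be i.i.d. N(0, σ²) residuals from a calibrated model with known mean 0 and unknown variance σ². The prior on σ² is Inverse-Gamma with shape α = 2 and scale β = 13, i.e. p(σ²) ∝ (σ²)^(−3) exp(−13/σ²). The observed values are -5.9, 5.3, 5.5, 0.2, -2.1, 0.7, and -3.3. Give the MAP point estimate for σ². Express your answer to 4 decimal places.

σ̂²_MAP = 10.3831

Sum of squared deviations about the known mean: SS = (-5.9−0)² + (5.3−0)² + (5.5−0)² + (0.2−0)² + (-2.1−0)² + (0.7−0)² + (-3.3−0)² = 108.98.
The Normal likelihood contributes (σ²)^(−n/2) exp(−SS/(2σ²)), so the posterior is Inverse-Gamma(α + n/2, β + SS/2) = Inverse-Gamma(5.5, 67.49).
The mode of Inverse-Gamma(a, b) is b/(a+1) = 67.49/6.5 ≈ 10.3831.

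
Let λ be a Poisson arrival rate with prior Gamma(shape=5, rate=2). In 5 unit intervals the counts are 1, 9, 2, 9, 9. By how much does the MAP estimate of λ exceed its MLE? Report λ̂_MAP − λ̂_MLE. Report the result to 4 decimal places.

MAP − MLE = -1.1429

Σxᵢ = 30. Posterior is Gamma(35, 7); MAP = (35−1)/7 = 34/7 ≈ 4.85714.
MLE = x̄ = 30/5 ≈ 6.00000.
Difference = 34/7 − 30/5 = -8/7 ≈ -1.1429.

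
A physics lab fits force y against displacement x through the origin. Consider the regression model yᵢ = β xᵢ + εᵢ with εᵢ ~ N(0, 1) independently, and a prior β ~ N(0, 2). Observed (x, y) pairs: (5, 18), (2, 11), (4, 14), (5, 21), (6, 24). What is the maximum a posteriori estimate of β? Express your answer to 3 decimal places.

β̂_MAP = 3.915

log p(β | y) = −Σ(yᵢ − βxᵢ)²/(2·1) − β²/(2·2) + const.
Setting the derivative to zero: Σxᵢ(yᵢ − βxᵢ)/1 − β/2 = 0, so β = Σxᵢyᵢ / (Σxᵢ² + σ²/τ²).
Σxᵢyᵢ = 5·18 + 2·11 + 4·14 + 5·21 + 6·24 = 417; Σxᵢ² = 106; σ²/τ² = 0.5.
β̂_MAP = 417 / (106 + 0.5) = 417/106.5 ≈ 3.915.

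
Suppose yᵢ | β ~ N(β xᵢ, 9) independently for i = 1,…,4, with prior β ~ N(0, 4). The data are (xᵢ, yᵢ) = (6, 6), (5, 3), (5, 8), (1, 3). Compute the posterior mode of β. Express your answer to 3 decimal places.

β̂_MAP = 1.053

log p(β | y) = −Σ(yᵢ − βxᵢ)²/(2·9) − β²/(2·4) + const.
Setting the derivative to zero: Σxᵢ(yᵢ − βxᵢ)/9 − β/4 = 0, so β = Σxᵢyᵢ / (Σxᵢ² + σ²/τ²).
Σxᵢyᵢ = 6·6 + 5·3 + 5·8 + 1·3 = 94; Σxᵢ² = 87; σ²/τ² = 2.25.
β̂_MAP = 94 / (87 + 2.25) = 94/89.25 ≈ 1.053.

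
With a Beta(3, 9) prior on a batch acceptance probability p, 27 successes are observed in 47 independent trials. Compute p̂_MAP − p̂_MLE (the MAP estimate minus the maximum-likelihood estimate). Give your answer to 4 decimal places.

MAP − MLE = -0.0657

Posterior is Beta(30, 29); MAP = (30−1)/(59−2) = 29/57 ≈ 0.50877.
MLE ignores the prior: p̂_MLE = k/n = 27/47 ≈ 0.57447.
Difference = 29/57 − 27/47 = -176/2679 ≈ -0.0657.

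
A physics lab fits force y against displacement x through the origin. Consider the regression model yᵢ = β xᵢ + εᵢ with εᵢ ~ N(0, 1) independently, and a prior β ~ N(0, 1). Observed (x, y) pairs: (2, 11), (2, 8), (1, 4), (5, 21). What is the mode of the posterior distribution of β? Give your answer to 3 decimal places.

log p(β | y) = −Σ(yᵢ − βxᵢ)²/(2·1) − β²/(2·1) + const.
Setting the derivative to zero: Σxᵢ(yᵢ − βxᵢ)/1 − β/1 = 0, so β = Σxᵢyᵢ / (Σxᵢ² + σ²/τ²).
Σxᵢyᵢ = 2·11 + 2·8 + 1·4 + 5·21 = 147; Σxᵢ² = 34; σ²/τ² = 1.
β̂_MAP = 147 / (34 + 1) = 147/35 ≈ 4.200.

β̂_MAP = 4.200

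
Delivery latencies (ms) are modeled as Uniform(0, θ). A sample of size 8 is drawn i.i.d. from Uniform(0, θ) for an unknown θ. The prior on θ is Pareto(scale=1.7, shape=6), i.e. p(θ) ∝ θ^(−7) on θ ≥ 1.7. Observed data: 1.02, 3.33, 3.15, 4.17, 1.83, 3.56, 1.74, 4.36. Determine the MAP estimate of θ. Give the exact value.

θ̂_MAP = 4.36

The Uniform(0, θ) likelihood is θ^(−n) for θ ≥ max(xᵢ), zero otherwise. Here max(xᵢ) = 4.36.
Posterior ∝ θ^(−7) · θ^(−8) = θ^(−15) on θ ≥ max(1.7, 4.36) = 4.36.
This density is strictly decreasing in θ, so the posterior mode lies at the lower boundary of the support.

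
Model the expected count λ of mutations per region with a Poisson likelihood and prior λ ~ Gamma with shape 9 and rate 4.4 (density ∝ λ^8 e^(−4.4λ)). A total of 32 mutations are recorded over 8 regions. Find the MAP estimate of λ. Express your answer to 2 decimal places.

Σxᵢ = 32, n = 8.
Posterior ∝ λ^8e^(−4.4λ) · λ^32e^(−8λ) = λ^40e^(−12.4λ), i.e. Gamma(shape=41, rate=12.4).
The mode of a Gamma(a, b) with a ≥ 1 (shape–rate) is (a−1)/b = 40/12.4 ≈ 3.23.

λ̂_MAP = 3.23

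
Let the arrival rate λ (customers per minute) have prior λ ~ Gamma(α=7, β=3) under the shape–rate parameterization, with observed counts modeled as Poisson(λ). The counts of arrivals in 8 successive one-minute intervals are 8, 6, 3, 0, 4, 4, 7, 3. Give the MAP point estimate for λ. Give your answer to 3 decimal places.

Σxᵢ = 8+6+3+0+4+4+7+3 = 35, with n = 8.
Posterior ∝ λ^6e^(−3λ) · λ^35e^(−8λ) = λ^41e^(−11λ), i.e. Gamma(shape=42, rate=11).
The mode of a Gamma(a, b) with a ≥ 1 (shape–rate) is (a−1)/b = 41/11 ≈ 3.727.

λ̂_MAP = 3.727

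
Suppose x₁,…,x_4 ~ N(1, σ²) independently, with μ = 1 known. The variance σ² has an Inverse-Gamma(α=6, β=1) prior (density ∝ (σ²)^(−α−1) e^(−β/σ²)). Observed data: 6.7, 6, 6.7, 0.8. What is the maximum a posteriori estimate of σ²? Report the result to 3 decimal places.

Sum of squared deviations about the known mean: SS = (6.7−1)² + (6−1)² + (6.7−1)² + (0.8−1)² = 90.02.
The Normal likelihood contributes (σ²)^(−n/2) exp(−SS/(2σ²)), so the posterior is Inverse-Gamma(α + n/2, β + SS/2) = Inverse-Gamma(8, 46.01).
The mode of Inverse-Gamma(a, b) is b/(a+1) = 46.01/9 ≈ 5.112.

σ̂²_MAP = 5.112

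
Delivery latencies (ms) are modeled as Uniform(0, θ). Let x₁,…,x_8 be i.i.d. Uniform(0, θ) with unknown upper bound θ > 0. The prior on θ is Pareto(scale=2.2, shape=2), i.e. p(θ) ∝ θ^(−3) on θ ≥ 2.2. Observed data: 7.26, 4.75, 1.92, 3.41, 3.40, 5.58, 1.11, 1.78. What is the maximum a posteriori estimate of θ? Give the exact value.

The Uniform(0, θ) likelihood is θ^(−n) for θ ≥ max(xᵢ), zero otherwise. Here max(xᵢ) = 7.26.
Posterior ∝ θ^(−3) · θ^(−8) = θ^(−11) on θ ≥ max(2.2, 7.26) = 7.26.
This density is strictly decreasing in θ, so the posterior mode lies at the lower boundary of the support.

θ̂_MAP = 7.26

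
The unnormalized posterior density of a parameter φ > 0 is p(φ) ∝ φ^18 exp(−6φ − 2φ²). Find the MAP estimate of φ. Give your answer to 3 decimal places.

φ̂_MAP = 1.500

ℓ'(φ) = 18/φ − 6 − 4φ. Setting this to zero and multiplying by φ: 4φ² + 6φ − 18 = 0.
φ = (−6 + √(6² + 4·4·18)) / (2·4) = (−6 + √324) / 8 = (−6 + 18)/8 = 3/2.
ℓ''(φ) = −18/φ² − 4 < 0, confirming a maximum.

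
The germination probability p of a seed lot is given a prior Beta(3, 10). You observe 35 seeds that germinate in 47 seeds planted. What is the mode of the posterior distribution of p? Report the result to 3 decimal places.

p̂_MAP = 0.638

Prior: Beta(3, 10).
Data: 35 successes in 47 trials. The binomial likelihood contributes p^35(1−p)^12, so the posterior is Beta(3+35, 10+12) = Beta(38, 22).
For Beta(a, b) with a, b > 1 the mode is (a−1)/(a+b−2) = 37/58 ≈ 0.638.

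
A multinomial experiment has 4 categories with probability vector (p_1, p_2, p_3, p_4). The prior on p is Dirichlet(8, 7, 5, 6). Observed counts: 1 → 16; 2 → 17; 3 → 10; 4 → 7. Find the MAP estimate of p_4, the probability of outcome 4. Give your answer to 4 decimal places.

MAP estimate: 0.1667

The posterior is Dirichlet(αᵢ + nᵢ) = Dirichlet(24, 24, 15, 13).
For a Dirichlet(a₁,…,a_K) with all aᵢ > 1, the mode has j-th component (aⱼ − 1)/(Σaᵢ − K).
Here Σaᵢ = 76 and K = 4, so p_4 = (13 − 1)/(76 − 4) = 12/72 ≈ 0.1667.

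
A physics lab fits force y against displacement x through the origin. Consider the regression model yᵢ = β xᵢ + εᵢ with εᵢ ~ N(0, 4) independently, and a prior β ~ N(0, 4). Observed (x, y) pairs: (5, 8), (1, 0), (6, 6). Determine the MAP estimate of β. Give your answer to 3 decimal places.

log p(β | y) = −Σ(yᵢ − βxᵢ)²/(2·4) − β²/(2·4) + const.
Setting the derivative to zero: Σxᵢ(yᵢ − βxᵢ)/4 − β/4 = 0, so β = Σxᵢyᵢ / (Σxᵢ² + σ²/τ²).
Σxᵢyᵢ = 5·8 + 1·0 + 6·6 = 76; Σxᵢ² = 62; σ²/τ² = 1.
β̂_MAP = 76 / (62 + 1) = 76/63 ≈ 1.206.

β̂_MAP = 1.206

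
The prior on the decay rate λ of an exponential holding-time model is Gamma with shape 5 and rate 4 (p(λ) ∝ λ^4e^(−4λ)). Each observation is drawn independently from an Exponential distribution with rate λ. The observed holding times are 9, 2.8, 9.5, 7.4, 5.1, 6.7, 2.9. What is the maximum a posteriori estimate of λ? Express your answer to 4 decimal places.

The Exponential(rate=λ) likelihood is ∝ λ^n e^(−λΣtᵢ). Here n = 7 and Σtᵢ = 9 + 2.8 + 9.5 + 7.4 + 5.1 + 6.7 + 2.9 = 43.4.
Posterior ∝ λ^4e^(−4λ) · λ^7e^(−43.4λ) = λ^11e^(−47.4λ), i.e. Gamma(12, 47.4).
Mode = (a−1)/b = 11/47.4 ≈ 0.2321.

λ̂_MAP = 0.2321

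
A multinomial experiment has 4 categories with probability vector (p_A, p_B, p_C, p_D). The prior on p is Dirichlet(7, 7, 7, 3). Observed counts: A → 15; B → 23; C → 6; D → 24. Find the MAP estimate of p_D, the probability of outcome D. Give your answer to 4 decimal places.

MAP estimate of p_D = 0.2955

The posterior is Dirichlet(αᵢ + nᵢ) = Dirichlet(22, 30, 13, 27).
For a Dirichlet(a₁,…,a_K) with all aᵢ > 1, the mode has j-th component (aⱼ − 1)/(Σaᵢ − K).
Here Σaᵢ = 92 and K = 4, so p_D = (27 − 1)/(92 − 4) = 26/88 ≈ 0.2955.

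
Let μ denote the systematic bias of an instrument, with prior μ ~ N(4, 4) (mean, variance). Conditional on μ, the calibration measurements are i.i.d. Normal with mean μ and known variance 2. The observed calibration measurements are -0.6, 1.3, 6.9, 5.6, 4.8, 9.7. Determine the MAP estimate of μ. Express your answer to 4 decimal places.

μ̂_MAP = 4.5692

n = 6; x̄ = ((-0.6) + 1.3 + 6.9 + 5.6 + 4.8 + 9.7)/6 = 27.7/6 = 277/60 ≈ 4.6167.
For a Normal prior and Normal likelihood with known variance, the posterior is Normal; its mode equals its mean, the precision-weighted average.
Prior precision 1/σ₀² = 1/4 = 0.25; data precision n/σ² = 6/2 = 3.
μ̂ = (0.25·4 + 3·(277/60)) / (0.25 + 3) = 14.85/3.25 = 297/65 ≈ 4.5692.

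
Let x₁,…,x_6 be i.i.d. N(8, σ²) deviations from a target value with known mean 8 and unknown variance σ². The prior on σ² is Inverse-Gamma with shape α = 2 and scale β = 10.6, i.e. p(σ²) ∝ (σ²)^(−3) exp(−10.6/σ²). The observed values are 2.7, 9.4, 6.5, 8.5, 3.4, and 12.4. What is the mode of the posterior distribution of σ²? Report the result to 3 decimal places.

σ̂²_MAP = 7.856

Sum of squared deviations about the known mean: SS = (2.7−8)² + (9.4−8)² + (6.5−8)² + (8.5−8)² + (3.4−8)² + (12.4−8)² = 73.07.
The Normal likelihood contributes (σ²)^(−n/2) exp(−SS/(2σ²)), so the posterior is Inverse-Gamma(α + n/2, β + SS/2) = Inverse-Gamma(5, 47.135).
The mode of Inverse-Gamma(a, b) is b/(a+1) = 47.135/6 ≈ 7.856.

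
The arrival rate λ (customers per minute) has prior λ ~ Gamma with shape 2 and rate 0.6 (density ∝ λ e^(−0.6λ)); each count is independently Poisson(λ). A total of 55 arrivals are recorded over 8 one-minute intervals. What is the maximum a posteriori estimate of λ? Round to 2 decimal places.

Σxᵢ = 55, n = 8.
Posterior ∝ λe^(−0.6λ) · λ^55e^(−8λ) = λ^56e^(−8.6λ), i.e. Gamma(shape=57, rate=8.6).
The mode of a Gamma(a, b) with a ≥ 1 (shape–rate) is (a−1)/b = 56/8.6 ≈ 6.51.

λ̂_MAP = 6.51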